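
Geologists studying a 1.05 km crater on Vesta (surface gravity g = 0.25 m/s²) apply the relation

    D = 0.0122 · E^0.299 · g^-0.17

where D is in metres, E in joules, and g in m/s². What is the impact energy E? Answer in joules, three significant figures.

Rearranging: E = [D / (0.0122 · g^-0.17)]^(1/0.299).
D = 1050 m.
g^-0.17 = 0.25^-0.17 = 1.266
D / (0.0122 × 1.266) = 1050 / (0.01545) = 6.796 × 10^4
E = (6.796 × 10^4)^3.3445 = 1.450 × 10^16 J

E ≈ 1.45 × 10^16 J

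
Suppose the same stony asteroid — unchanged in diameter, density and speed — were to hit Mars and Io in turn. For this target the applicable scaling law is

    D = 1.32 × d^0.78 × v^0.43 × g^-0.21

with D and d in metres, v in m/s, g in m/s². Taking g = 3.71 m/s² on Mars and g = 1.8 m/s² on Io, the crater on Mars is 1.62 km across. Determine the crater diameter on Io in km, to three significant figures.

D ≈ 1.89 km

All impactor-dependent factors cancel in the ratio, leaving D_Io/D_Mars = (g_Io/g_Mars)^-0.21.
(1.8/3.71)^-0.21 = 0.4852^-0.21 = 1.164
D_Io = 1.164 × 1.62 km = 1.89 km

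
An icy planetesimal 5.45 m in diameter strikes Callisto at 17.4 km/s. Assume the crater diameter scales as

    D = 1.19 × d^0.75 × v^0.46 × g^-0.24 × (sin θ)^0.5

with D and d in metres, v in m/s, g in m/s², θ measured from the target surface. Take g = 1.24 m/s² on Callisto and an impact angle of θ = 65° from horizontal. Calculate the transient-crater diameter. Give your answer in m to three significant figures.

In SI units: v = 17400 m/s.
d^0.75 = 5.45^0.75 = 3.567
v^0.46 = 17400^0.46 = 89.26
g^-0.24 = 1.24^-0.24 = 0.9497
(sin 65°)^0.5 = 0.9063^0.5 = 0.9520
D = 1.19 × 3.567 × 89.26 × 0.9497 × 0.9520 = 342.6 m

D ≈ 343 m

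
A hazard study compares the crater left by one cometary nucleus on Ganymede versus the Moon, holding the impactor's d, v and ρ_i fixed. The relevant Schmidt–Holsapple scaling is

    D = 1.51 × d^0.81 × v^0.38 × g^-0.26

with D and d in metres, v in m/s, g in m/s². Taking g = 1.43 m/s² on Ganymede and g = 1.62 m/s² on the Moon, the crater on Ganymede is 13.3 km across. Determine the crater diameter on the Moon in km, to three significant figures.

All impactor-dependent factors cancel in the ratio, leaving D_Moon/D_Ganymede = (g_Moon/g_Ganymede)^-0.26.
(1.62/1.43)^-0.26 = 1.133^-0.26 = 0.9681
D_Moon = 0.9681 × 13.3 km = 12.9 km

D ≈ 12.9 km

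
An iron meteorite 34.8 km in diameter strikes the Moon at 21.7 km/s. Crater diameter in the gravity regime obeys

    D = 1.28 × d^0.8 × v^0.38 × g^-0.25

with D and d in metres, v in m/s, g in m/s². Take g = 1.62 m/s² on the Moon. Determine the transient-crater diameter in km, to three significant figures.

D ≈ 217 km

In SI units: d = 34800 m, v = 21700 m/s.
d^0.8 = 34800^0.8 = 4298
v^0.38 = 21700^0.38 = 44.45
g^-0.25 = 1.62^-0.25 = 0.8864
D = 1.28 × 4298 × 44.45 × 0.8864 = 2.168 × 10^5 m
   = 216.8 km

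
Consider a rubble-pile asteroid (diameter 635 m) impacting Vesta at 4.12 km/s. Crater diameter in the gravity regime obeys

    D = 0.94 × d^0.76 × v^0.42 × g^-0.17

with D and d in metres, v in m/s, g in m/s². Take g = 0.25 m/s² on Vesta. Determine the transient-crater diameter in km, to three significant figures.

D ≈ 5.29 km

In SI units: v = 4120 m/s.
d^0.76 = 635^0.76 = 134.9
v^0.42 = 4120^0.42 = 32.98
g^-0.17 = 0.25^-0.17 = 1.266
D = 0.94 × 134.9 × 32.98 × 1.266 = 5294 m
   = 5.294 km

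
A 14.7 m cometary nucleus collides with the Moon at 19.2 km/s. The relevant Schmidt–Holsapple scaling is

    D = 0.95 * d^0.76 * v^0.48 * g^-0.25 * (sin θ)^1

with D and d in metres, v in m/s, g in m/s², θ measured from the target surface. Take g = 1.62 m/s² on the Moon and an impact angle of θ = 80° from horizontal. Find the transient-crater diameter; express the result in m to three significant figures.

D ≈ 728 m

In SI units: v = 19200 m/s.
d^0.76 = 14.7^0.76 = 7.712
v^0.48 = 19200^0.48 = 113.8
g^-0.25 = 1.62^-0.25 = 0.8864
(sin 80°)^1 = 0.9848^1 = 0.9848
D = 0.95 × 7.712 × 113.8 × 0.8864 × 0.9848 = 727.8 m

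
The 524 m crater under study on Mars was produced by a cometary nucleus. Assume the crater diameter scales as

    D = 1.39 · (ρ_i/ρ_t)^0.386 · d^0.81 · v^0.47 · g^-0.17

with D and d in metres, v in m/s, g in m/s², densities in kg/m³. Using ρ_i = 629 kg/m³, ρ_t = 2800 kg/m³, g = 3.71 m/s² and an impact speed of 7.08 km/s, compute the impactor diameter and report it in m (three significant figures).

d ≈ 23.7 m

Rearranging for d: d = [D / (1.39 · (629/2800)^0.386 · 7080^0.47 · 3.71^-0.17)]^(1/0.81).
(629/2800)^0.386 = 0.5619
7080^0.47 = 64.49
3.71^-0.17 = 0.8002
Denominator = 1.39 × 0.5619 × 64.49 × 0.8002 = 40.31
D / 40.31 = 524 / 40.31 = 13.00
d = 13.00^(1/0.81) = 13.00^1.2346 = 23.73 m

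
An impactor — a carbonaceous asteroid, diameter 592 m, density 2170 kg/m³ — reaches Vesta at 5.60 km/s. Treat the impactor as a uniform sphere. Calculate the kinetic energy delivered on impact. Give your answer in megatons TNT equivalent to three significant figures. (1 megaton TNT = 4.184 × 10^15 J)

v = 5600 m/s.
Mass m = (π/6) ρ d³ = (π/6) × 2170 × (592)³ = 2.357 × 10^11 kg
E = ½ m v² = 0.5 × 2.357 × 10^11 × (5600)² = 3.696 × 10^18 J
   = 3.696 × 10^18 / 4.184×10^15 = 883.4 Mt

E ≈ 883 Mt TNT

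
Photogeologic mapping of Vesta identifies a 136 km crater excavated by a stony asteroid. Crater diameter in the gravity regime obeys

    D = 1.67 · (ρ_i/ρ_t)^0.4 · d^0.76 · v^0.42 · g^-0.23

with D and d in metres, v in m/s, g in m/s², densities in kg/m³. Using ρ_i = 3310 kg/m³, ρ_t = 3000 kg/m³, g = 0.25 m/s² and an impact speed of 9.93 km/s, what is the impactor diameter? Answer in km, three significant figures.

d ≈ 11.2 km

Rearranging for d: d = [D / (1.67 · (3310/3000)^0.4 · 9930^0.42 · 0.25^-0.23)]^(1/0.76).
D = 136000 m.
(3310/3000)^0.4 = 1.040
9930^0.42 = 47.72
0.25^-0.23 = 1.376
Denominator = 1.67 × 1.040 × 47.72 × 1.376 = 114.0
D / 114.0 = 136000 / 114.0 = 1193
d = 1193^(1/0.76) = 1193^1.3158 = 11175 m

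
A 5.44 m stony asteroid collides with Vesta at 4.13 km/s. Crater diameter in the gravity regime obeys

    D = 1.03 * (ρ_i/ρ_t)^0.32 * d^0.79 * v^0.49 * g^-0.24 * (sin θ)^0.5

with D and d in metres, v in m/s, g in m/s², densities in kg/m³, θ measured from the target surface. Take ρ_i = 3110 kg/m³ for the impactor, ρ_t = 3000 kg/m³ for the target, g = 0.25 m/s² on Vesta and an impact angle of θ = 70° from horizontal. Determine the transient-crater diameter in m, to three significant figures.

In SI units: v = 4130 m/s.
(ρ_i/ρ_t)^0.32 = (3110/3000)^0.32 = 1.012
d^0.79 = 5.44^0.79 = 3.812
v^0.49 = 4130^0.49 = 59.13
g^-0.24 = 0.25^-0.24 = 1.395
(sin 70°)^0.5 = 0.9397^0.5 = 0.9694
D = 1.03 × 1.012 × 3.812 × 59.13 × 1.395 × 0.9694 = 317.7 m

D ≈ 318 m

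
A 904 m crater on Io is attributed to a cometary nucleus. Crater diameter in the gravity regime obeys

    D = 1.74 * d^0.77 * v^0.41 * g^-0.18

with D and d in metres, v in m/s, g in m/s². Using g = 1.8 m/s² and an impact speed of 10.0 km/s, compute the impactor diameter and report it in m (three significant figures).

Rearranging for d: d = [D / (1.74 · 10000^0.41 · 1.8^-0.18)]^(1/0.77).
10000^0.41 = 43.65
1.8^-0.18 = 0.8996
Denominator = 1.74 × 43.65 × 0.8996 = 68.33
D / 68.33 = 904 / 68.33 = 13.23
d = 13.23^(1/0.77) = 13.23^1.2987 = 28.61 m

d ≈ 28.6 m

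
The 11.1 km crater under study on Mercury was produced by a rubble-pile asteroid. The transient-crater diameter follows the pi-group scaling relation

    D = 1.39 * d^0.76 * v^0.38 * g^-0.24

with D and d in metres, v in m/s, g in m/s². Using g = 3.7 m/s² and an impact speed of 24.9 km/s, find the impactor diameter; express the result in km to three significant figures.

d ≈ 1.31 km

Rearranging for d: d = [D / (1.39 · 24900^0.38 · 3.7^-0.24)]^(1/0.76).
D = 11100 m.
24900^0.38 = 46.83
3.7^-0.24 = 0.7305
Denominator = 1.39 × 46.83 × 0.7305 = 47.55
D / 47.55 = 11100 / 47.55 = 233.4
d = 233.4^(1/0.76) = 233.4^1.3158 = 1306 m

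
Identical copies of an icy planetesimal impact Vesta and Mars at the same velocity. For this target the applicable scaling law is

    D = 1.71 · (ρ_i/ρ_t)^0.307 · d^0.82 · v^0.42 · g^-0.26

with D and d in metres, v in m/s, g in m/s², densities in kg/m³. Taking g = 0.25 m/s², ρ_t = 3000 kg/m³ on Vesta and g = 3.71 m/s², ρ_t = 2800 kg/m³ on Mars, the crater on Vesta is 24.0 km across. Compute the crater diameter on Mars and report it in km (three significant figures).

The impactor-only factors (d, v, ρ_i) cancel in the ratio, leaving D_Mars/D_Vesta = (g_Mars/g_Vesta)^-0.26 · (ρ_t,Vesta/ρ_t,Mars)^0.307.
(3.71/0.25)^-0.26 = 14.84^-0.26 = 0.4959
(3000/2800)^0.307 = 1.071^0.307 = 1.021
Ratio = 0.4959 × 1.021 = 0.5063
D_Mars = 0.5063 × 24.0 km = 12.2 km

D ≈ 12.2 km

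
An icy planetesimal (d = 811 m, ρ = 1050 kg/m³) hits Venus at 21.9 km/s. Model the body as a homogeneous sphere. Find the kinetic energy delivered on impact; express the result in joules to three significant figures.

v = 21900 m/s.
Mass m = (π/6) ρ d³ = (π/6) × 1050 × (811)³ = 2.933 × 10^11 kg
E = ½ m v² = 0.5 × 2.933 × 10^11 × (21900)² = 7.033 × 10^19 J

E ≈ 7.03 × 10^19 J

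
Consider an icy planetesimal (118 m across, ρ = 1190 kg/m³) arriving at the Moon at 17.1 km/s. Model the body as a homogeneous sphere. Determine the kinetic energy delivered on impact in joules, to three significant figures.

v = 17100 m/s.
Mass m = (π/6) ρ d³ = (π/6) × 1190 × (118)³ = 1.024 × 10^9 kg
E = ½ m v² = 0.5 × 1.024 × 10^9 × (17100)² = 1.497 × 10^17 J

E ≈ 1.50 × 10^17 J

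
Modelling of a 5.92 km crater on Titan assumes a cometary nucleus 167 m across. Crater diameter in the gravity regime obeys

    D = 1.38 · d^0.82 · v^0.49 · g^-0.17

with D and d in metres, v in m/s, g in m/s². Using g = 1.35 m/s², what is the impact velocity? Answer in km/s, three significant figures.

v ≈ 5.48 km/s

Rearranging for v: v = [D / (1.38 · 167^0.82 · 1.35^-0.17)]^(1/0.49).
D = 5920 m.
167^0.82 = 66.47
1.35^-0.17 = 0.9503
Denominator = 1.38 × 66.47 × 0.9503 = 87.17
D / 87.17 = 5920 / 87.17 = 67.91
v = 67.91^(1/0.49) = 67.91^2.0408 = 5478 m/s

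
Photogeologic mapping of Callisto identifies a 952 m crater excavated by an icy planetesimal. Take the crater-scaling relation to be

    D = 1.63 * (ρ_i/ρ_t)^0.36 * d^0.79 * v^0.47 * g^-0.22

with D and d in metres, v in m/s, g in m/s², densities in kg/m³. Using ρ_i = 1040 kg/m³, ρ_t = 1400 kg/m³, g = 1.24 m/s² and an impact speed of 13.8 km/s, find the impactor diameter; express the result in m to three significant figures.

Rearranging for d: d = [D / (1.63 · (1040/1400)^0.36 · 13800^0.47 · 1.24^-0.22)]^(1/0.79).
(1040/1400)^0.36 = 0.8985
13800^0.47 = 88.26
1.24^-0.22 = 0.9538
Denominator = 1.63 × 0.8985 × 88.26 × 0.9538 = 123.3
D / 123.3 = 952 / 123.3 = 7.721
d = 7.721^(1/0.79) = 7.721^1.2658 = 13.29 m

d ≈ 13.3 m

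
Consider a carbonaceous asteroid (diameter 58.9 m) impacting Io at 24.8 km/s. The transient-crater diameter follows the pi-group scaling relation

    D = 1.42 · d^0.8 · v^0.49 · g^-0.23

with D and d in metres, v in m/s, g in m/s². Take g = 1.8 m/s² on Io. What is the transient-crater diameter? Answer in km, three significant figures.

In SI units: v = 24800 m/s.
d^0.8 = 58.9^0.8 = 26.07
v^0.49 = 24800^0.49 = 142.3
g^-0.23 = 1.8^-0.23 = 0.8735
D = 1.42 × 26.07 × 142.3 × 0.8735 = 4601 m
   = 4.601 km

D ≈ 4.60 km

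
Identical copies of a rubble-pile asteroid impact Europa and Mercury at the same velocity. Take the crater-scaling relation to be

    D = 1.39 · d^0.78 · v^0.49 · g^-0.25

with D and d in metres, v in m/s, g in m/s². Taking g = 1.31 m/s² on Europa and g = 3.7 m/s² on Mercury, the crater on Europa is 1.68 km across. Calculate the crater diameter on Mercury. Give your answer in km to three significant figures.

All impactor-dependent factors cancel in the ratio, leaving D_Mercury/D_Europa = (g_Mercury/g_Europa)^-0.25.
(3.7/1.31)^-0.25 = 2.824^-0.25 = 0.7714
D_Mercury = 0.7714 × 1.68 km = 1.30 km

D ≈ 1.30 km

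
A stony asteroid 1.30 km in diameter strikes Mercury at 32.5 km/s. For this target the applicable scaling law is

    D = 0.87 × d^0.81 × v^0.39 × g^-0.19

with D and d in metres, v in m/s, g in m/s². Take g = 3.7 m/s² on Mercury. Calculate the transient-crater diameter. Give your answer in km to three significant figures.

D ≈ 13.0 km

In SI units: d = 1300 m, v = 32500 m/s.
d^0.81 = 1300^0.81 = 332.9
v^0.39 = 32500^0.39 = 57.50
g^-0.19 = 3.7^-0.19 = 0.7799
D = 0.87 × 332.9 × 57.50 × 0.7799 = 12988 m
   = 12.99 km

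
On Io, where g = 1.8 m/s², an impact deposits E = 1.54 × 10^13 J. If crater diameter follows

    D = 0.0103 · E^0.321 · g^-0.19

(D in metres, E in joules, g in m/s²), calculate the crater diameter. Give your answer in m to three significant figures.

E^0.321 = (1.54 × 10^13)^0.321 = 1.711 × 10^4
g^-0.19 = 1.8^-0.19 = 0.8943
D = 0.0103 × 1.711 × 10^4 × 0.8943 = 157.6 m

D ≈ 158 m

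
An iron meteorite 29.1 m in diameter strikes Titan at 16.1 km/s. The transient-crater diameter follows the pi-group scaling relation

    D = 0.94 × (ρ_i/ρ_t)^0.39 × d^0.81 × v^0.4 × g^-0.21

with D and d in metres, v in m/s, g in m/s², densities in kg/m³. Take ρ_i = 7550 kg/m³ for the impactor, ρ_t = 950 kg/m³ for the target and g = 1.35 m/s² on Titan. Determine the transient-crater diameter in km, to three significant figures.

In SI units: v = 16100 m/s.
(ρ_i/ρ_t)^0.39 = (7550/950)^0.39 = 2.244
d^0.81 = 29.1^0.81 = 15.34
v^0.4 = 16100^0.4 = 48.16
g^-0.21 = 1.35^-0.21 = 0.9389
D = 0.94 × 2.244 × 15.34 × 48.16 × 0.9389 = 1463 m
   = 1.463 km

D ≈ 1.46 km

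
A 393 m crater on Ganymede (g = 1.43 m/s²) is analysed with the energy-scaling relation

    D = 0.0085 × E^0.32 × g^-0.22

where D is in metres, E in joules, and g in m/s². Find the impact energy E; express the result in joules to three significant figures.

E ≈ 4.84 × 10^14 J

Rearranging: E = [D / (0.0085 · g^-0.22)]^(1/0.32).
g^-0.22 = 1.43^-0.22 = 0.9243
D / (0.0085 × 0.9243) = 393 / (7.857 × 10^-3) = 5.002 × 10^4
E = (5.002 × 10^4)^3.125 = 4.840 × 10^14 J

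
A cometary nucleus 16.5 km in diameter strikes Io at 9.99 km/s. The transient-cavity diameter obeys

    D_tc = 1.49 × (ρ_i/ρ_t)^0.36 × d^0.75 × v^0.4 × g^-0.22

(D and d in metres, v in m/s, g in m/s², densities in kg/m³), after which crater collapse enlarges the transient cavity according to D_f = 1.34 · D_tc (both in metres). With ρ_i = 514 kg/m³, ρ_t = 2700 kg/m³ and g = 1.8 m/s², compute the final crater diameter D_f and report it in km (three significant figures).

In SI: d = 16500 m, v = 9990 m/s.
(ρ_i/ρ_t)^0.36 = (514/2700)^0.36 = 0.5504
d^0.75 = 16500^0.75 = 1456
v^0.4 = 9990^0.4 = 39.79
g^-0.22 = 1.8^-0.22 = 0.8787
D_tc = 1.49 × 0.5504 × 1456 × 39.79 × 0.8787 = 41750 m
D_f = 1.34 × 41750 = 55945 m
     = 55.95 km

D_f ≈ 55.9 km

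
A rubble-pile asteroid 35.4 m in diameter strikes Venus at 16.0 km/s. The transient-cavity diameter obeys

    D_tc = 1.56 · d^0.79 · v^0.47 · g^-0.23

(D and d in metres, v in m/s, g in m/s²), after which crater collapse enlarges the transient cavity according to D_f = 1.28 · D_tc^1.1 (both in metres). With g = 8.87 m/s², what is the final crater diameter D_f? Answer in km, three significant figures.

v = 16000 m/s.
d^0.79 = 35.4^0.79 = 16.74
v^0.47 = 16000^0.47 = 94.61
g^-0.23 = 8.87^-0.23 = 0.6053
D_tc = 1.56 × 16.74 × 94.61 × 0.6053 = 1496 m
D_f = 1.28 × (1496)^1.1 = 3978 m
     = 3.978 km

D_f ≈ 3.98 km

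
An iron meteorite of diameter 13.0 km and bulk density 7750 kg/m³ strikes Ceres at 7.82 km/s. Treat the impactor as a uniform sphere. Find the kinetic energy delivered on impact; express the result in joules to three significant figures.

d = 13000 m; v = 7820 m/s.
Mass m = (π/6) ρ d³ = (π/6) × 7750 × (13000)³ = 8.915 × 10^15 kg
E = ½ m v² = 0.5 × 8.915 × 10^15 × (7820)² = 2.726 × 10^23 J

E ≈ 2.73 × 10^23 J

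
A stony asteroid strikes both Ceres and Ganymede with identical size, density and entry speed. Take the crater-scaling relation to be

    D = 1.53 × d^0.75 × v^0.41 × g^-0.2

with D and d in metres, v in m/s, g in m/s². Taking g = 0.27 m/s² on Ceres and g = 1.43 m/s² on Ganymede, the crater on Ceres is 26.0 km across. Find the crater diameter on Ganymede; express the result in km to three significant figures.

D ≈ 18.6 km

All impactor-dependent factors cancel in the ratio, leaving D_Ganymede/D_Ceres = (g_Ganymede/g_Ceres)^-0.2.
(1.43/0.27)^-0.2 = 5.296^-0.2 = 0.7165
D_Ganymede = 0.7165 × 26.0 km = 18.6 km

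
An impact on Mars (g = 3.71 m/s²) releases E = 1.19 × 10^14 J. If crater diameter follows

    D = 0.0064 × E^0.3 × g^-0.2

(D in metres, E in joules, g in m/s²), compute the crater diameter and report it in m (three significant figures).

E^0.3 = (1.19 × 10^14)^0.3 = 1.670 × 10^4
g^-0.2 = 3.71^-0.2 = 0.7694
D = 0.0064 × 1.670 × 10^4 × 0.7694 = 82.23 m

D ≈ 82.2 m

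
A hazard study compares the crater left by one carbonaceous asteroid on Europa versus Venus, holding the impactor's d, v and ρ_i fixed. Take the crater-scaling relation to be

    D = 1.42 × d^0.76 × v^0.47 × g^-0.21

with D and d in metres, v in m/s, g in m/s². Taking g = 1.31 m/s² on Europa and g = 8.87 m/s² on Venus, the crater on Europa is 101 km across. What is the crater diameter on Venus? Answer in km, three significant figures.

D ≈ 67.6 km

All impactor-dependent factors cancel in the ratio, leaving D_Venus/D_Europa = (g_Venus/g_Europa)^-0.21.
(8.87/1.31)^-0.21 = 6.771^-0.21 = 0.6692
D_Venus = 0.6692 × 101 km = 67.6 km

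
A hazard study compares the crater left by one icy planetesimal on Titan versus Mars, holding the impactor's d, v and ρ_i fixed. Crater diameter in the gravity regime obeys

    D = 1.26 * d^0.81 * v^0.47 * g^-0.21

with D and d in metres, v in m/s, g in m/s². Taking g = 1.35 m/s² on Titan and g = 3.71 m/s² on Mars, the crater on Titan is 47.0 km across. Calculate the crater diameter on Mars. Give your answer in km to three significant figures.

D ≈ 38.0 km

All impactor-dependent factors cancel in the ratio, leaving D_Mars/D_Titan = (g_Mars/g_Titan)^-0.21.
(3.71/1.35)^-0.21 = 2.748^-0.21 = 0.8087
D_Mars = 0.8087 × 47.0 km = 38.0 km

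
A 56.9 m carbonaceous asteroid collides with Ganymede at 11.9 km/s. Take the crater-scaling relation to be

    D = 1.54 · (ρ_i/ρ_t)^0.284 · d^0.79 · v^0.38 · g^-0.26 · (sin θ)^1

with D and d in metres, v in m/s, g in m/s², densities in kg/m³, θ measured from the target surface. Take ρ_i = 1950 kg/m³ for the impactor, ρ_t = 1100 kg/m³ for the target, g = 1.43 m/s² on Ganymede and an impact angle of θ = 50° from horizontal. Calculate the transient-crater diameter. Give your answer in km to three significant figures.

D ≈ 1.09 km

In SI units: v = 11900 m/s.
(ρ_i/ρ_t)^0.284 = (1950/1100)^0.284 = 1.177
d^0.79 = 56.9^0.79 = 24.35
v^0.38 = 11900^0.38 = 35.38
g^-0.26 = 1.43^-0.26 = 0.9112
(sin 50°)^1 = 0.7660^1 = 0.7660
D = 1.54 × 1.177 × 24.35 × 35.38 × 0.9112 × 0.7660 = 1090 m
   = 1.090 km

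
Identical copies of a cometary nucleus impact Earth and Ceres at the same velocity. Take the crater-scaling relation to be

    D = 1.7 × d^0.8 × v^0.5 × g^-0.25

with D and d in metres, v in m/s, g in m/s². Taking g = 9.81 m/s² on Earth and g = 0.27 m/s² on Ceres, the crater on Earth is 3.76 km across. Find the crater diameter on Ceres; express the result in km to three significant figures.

D ≈ 9.23 km

All impactor-dependent factors cancel in the ratio, leaving D_Ceres/D_Earth = (g_Ceres/g_Earth)^-0.25.
(0.27/9.81)^-0.25 = 0.02752^-0.25 = 2.455
D_Ceres = 2.455 × 3.76 km = 9.23 km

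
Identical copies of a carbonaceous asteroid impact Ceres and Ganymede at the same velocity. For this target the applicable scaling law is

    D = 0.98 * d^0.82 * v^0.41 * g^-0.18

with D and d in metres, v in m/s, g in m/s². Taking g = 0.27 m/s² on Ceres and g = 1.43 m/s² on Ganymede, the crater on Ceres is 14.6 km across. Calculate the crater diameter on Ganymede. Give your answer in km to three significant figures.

All impactor-dependent factors cancel in the ratio, leaving D_Ganymede/D_Ceres = (g_Ganymede/g_Ceres)^-0.18.
(1.43/0.27)^-0.18 = 5.296^-0.18 = 0.7408
D_Ganymede = 0.7408 × 14.6 km = 10.8 km

D ≈ 10.8 km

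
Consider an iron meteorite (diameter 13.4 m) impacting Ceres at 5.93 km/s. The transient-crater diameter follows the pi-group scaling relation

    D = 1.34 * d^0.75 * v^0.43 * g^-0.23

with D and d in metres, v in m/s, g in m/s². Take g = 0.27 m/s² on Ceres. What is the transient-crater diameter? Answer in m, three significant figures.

In SI units: v = 5930 m/s.
d^0.75 = 13.4^0.75 = 7.004
v^0.43 = 5930^0.43 = 41.92
g^-0.23 = 0.27^-0.23 = 1.351
D = 1.34 × 7.004 × 41.92 × 1.351 = 531.5 m

D ≈ 532 m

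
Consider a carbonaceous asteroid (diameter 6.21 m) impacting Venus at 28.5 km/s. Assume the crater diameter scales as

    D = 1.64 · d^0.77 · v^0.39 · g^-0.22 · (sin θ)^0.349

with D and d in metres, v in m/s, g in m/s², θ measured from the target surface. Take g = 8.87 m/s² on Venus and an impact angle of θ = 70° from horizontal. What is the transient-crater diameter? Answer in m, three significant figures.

D ≈ 221 m

In SI units: v = 28500 m/s.
d^0.77 = 6.21^0.77 = 4.080
v^0.39 = 28500^0.39 = 54.62
g^-0.22 = 8.87^-0.22 = 0.6187
(sin 70°)^0.349 = 0.9397^0.349 = 0.9785
D = 1.64 × 4.080 × 54.62 × 0.6187 × 0.9785 = 221.3 m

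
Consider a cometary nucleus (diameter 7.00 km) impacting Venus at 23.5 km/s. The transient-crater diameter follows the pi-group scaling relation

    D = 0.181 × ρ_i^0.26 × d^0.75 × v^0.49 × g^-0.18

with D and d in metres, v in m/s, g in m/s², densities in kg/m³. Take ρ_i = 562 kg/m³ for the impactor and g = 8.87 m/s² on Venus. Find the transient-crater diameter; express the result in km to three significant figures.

In SI units: d = 7000 m, v = 23500 m/s.
ρ_i^0.26 = 562^0.26 = 5.187
d^0.75 = 7000^0.75 = 765.3
v^0.49 = 23500^0.49 = 138.6
g^-0.18 = 8.87^-0.18 = 0.6751
D = 0.181 × 5.187 × 765.3 × 138.6 × 0.6751 = 67229 m
   = 67.23 km

D ≈ 67.2 km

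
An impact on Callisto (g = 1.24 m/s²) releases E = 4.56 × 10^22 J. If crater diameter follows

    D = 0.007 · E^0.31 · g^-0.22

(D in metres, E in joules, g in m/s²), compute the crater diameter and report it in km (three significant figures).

E^0.31 = (4.56 × 10^22)^0.31 = 1.057 × 10^7
g^-0.22 = 1.24^-0.22 = 0.9538
D = 0.007 × 1.057 × 10^7 × 0.9538 = 70572 m
   = 70.57 km

D ≈ 70.6 km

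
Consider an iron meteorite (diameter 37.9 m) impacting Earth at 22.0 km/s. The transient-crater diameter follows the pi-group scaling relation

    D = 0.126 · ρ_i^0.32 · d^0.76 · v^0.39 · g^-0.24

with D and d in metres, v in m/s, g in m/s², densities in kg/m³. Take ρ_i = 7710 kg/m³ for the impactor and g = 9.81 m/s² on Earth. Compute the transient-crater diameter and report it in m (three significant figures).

D ≈ 999 m

In SI units: v = 22000 m/s.
ρ_i^0.32 = 7710^0.32 = 17.53
d^0.76 = 37.9^0.76 = 15.84
v^0.39 = 22000^0.39 = 49.38
g^-0.24 = 9.81^-0.24 = 0.5781
D = 0.126 × 17.53 × 15.84 × 49.38 × 0.5781 = 998.8 m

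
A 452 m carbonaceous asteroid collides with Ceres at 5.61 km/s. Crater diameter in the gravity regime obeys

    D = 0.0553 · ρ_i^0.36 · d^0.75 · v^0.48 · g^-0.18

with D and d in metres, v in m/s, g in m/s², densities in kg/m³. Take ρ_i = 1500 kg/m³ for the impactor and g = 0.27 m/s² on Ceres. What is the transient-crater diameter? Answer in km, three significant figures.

D ≈ 6.02 km

In SI units: v = 5610 m/s.
ρ_i^0.36 = 1500^0.36 = 13.91
d^0.75 = 452^0.75 = 98.03
v^0.48 = 5610^0.48 = 63.02
g^-0.18 = 0.27^-0.18 = 1.266
D = 0.0553 × 13.91 × 98.03 × 63.02 × 1.266 = 6016 m
   = 6.016 km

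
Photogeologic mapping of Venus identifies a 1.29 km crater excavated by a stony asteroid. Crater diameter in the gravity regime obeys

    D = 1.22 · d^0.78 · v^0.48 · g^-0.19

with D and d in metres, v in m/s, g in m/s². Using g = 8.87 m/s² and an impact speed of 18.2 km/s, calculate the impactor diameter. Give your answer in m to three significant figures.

d ≈ 30.7 m

Rearranging for d: d = [D / (1.22 · 18200^0.48 · 8.87^-0.19)]^(1/0.78).
D = 1290 m.
18200^0.48 = 110.9
8.87^-0.19 = 0.6605
Denominator = 1.22 × 110.9 × 0.6605 = 89.36
D / 89.36 = 1290 / 89.36 = 14.44
d = 14.44^(1/0.78) = 14.44^1.2821 = 30.67 m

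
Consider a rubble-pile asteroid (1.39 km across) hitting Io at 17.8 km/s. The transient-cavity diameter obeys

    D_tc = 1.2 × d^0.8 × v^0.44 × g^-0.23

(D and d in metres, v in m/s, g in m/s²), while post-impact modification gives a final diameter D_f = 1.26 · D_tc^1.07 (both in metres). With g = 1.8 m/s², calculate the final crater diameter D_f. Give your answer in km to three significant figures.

In SI: d = 1390 m, v = 17800 m/s.
d^0.8 = 1390^0.8 = 326.9
v^0.44 = 17800^0.44 = 74.16
g^-0.23 = 1.8^-0.23 = 0.8735
D_tc = 1.2 × 326.9 × 74.16 × 0.8735 = 25410 m
D_f = 1.26 × (25410)^1.07 = 65122 m
     = 65.12 km

D_f ≈ 65.1 km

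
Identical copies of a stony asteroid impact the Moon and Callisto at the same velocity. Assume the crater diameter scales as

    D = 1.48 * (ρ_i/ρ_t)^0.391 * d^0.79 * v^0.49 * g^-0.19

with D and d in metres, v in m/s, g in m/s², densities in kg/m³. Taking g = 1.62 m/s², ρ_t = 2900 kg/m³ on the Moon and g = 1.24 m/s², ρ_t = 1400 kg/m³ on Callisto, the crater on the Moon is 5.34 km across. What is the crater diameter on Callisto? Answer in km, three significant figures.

D ≈ 7.47 km

The impactor-only factors (d, v, ρ_i) cancel in the ratio, leaving D_Callisto/D_Moon = (g_Callisto/g_Moon)^-0.19 · (ρ_t,Moon/ρ_t,Callisto)^0.391.
(1.24/1.62)^-0.19 = 0.7654^-0.19 = 1.052
(2900/1400)^0.391 = 2.071^0.391 = 1.329
Ratio = 1.052 × 1.329 = 1.398
D_Callisto = 1.398 × 5.34 km = 7.47 km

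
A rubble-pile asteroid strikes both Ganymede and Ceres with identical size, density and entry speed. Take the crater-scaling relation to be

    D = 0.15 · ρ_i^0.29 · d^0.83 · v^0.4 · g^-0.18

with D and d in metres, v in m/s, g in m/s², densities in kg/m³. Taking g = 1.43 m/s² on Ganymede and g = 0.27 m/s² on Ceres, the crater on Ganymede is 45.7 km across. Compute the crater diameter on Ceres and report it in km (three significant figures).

All impactor-dependent factors cancel in the ratio, leaving D_Ceres/D_Ganymede = (g_Ceres/g_Ganymede)^-0.18.
(0.27/1.43)^-0.18 = 0.1888^-0.18 = 1.350
D_Ceres = 1.350 × 45.7 km = 61.7 km

D ≈ 61.7 km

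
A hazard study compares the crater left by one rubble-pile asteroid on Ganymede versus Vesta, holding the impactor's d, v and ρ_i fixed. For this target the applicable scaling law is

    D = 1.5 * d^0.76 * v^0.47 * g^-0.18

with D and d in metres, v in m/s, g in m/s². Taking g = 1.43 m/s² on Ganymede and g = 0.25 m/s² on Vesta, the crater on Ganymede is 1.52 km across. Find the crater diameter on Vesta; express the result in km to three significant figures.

All impactor-dependent factors cancel in the ratio, leaving D_Vesta/D_Ganymede = (g_Vesta/g_Ganymede)^-0.18.
(0.25/1.43)^-0.18 = 0.1748^-0.18 = 1.369
D_Vesta = 1.369 × 1.52 km = 2.08 km

D ≈ 2.08 km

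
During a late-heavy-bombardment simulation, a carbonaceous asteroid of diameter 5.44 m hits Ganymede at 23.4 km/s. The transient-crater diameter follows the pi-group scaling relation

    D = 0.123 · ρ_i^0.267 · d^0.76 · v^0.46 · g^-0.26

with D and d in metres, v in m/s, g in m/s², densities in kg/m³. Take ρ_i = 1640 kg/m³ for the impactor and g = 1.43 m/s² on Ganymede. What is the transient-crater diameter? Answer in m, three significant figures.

D ≈ 300 m

In SI units: v = 23400 m/s.
ρ_i^0.267 = 1640^0.267 = 7.217
d^0.76 = 5.44^0.76 = 3.623
v^0.46 = 23400^0.46 = 102.3
g^-0.26 = 1.43^-0.26 = 0.9112
D = 0.123 × 7.217 × 3.623 × 102.3 × 0.9112 = 299.8 m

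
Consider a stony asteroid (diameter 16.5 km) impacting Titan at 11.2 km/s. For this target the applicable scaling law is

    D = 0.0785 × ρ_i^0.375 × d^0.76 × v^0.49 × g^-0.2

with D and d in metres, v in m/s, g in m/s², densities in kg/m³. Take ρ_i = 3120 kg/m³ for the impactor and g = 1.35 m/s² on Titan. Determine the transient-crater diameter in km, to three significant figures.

D ≈ 234 km

In SI units: d = 16500 m, v = 11200 m/s.
ρ_i^0.375 = 3120^0.375 = 20.43
d^0.76 = 16500^0.76 = 1604
v^0.49 = 11200^0.49 = 96.41
g^-0.2 = 1.35^-0.2 = 0.9417
D = 0.0785 × 20.43 × 1604 × 96.41 × 0.9417 = 2.335 × 10^5 m
   = 233.5 km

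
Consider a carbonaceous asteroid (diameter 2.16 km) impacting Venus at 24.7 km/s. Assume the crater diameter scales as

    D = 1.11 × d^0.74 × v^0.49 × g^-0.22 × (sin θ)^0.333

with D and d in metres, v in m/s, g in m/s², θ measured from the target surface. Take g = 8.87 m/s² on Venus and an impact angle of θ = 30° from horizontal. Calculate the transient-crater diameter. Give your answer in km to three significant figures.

D ≈ 22.7 km

In SI units: d = 2160 m, v = 24700 m/s.
d^0.74 = 2160^0.74 = 293.4
v^0.49 = 24700^0.49 = 142.0
g^-0.22 = 8.87^-0.22 = 0.6187
(sin 30°)^0.333 = 0.5000^0.333 = 0.7939
D = 1.11 × 293.4 × 142.0 × 0.6187 × 0.7939 = 22715 m
   = 22.72 km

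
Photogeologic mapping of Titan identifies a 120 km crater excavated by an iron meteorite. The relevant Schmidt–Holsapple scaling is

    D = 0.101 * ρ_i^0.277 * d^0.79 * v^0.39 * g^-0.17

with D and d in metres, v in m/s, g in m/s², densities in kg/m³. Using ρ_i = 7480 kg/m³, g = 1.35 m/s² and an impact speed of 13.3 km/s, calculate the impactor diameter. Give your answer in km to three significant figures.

Rearranging for d: d = [D / (0.101 · 7480^0.277 · 13300^0.39 · 1.35^-0.17)]^(1/0.79).
D = 120000 m.
7480^0.277 = 11.83
13300^0.39 = 40.58
1.35^-0.17 = 0.9503
Denominator = 0.101 × 11.83 × 40.58 × 0.9503 = 46.08
D / 46.08 = 120000 / 46.08 = 2604
d = 2604^(1/0.79) = 2604^1.2658 = 21063 m

d ≈ 21.1 km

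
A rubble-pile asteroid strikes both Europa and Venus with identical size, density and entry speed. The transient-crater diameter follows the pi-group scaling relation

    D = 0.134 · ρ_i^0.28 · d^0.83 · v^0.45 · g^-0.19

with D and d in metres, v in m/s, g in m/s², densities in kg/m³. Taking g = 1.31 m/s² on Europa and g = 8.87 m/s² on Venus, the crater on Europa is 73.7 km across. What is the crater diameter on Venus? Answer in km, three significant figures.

D ≈ 51.2 km

All impactor-dependent factors cancel in the ratio, leaving D_Venus/D_Europa = (g_Venus/g_Europa)^-0.19.
(8.87/1.31)^-0.19 = 6.771^-0.19 = 0.6953
D_Venus = 0.6953 × 73.7 km = 51.2 km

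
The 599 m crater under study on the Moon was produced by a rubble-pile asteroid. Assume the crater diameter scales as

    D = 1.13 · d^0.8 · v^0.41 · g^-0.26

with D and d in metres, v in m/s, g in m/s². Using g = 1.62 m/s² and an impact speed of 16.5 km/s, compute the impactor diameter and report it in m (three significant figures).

Rearranging for d: d = [D / (1.13 · 16500^0.41 · 1.62^-0.26)]^(1/0.8).
16500^0.41 = 53.60
1.62^-0.26 = 0.8821
Denominator = 1.13 × 53.60 × 0.8821 = 53.43
D / 53.43 = 599 / 53.43 = 11.21
d = 11.21^(1/0.8) = 11.21^1.25 = 20.51 m

d ≈ 20.5 m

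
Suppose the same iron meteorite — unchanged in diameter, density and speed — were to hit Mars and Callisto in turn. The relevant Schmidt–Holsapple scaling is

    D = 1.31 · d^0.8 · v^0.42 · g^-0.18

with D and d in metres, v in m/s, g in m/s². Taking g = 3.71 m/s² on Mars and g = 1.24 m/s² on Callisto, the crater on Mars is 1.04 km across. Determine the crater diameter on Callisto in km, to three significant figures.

All impactor-dependent factors cancel in the ratio, leaving D_Callisto/D_Mars = (g_Callisto/g_Mars)^-0.18.
(1.24/3.71)^-0.18 = 0.3342^-0.18 = 1.218
D_Callisto = 1.218 × 1.04 km = 1.27 km

D ≈ 1.27 km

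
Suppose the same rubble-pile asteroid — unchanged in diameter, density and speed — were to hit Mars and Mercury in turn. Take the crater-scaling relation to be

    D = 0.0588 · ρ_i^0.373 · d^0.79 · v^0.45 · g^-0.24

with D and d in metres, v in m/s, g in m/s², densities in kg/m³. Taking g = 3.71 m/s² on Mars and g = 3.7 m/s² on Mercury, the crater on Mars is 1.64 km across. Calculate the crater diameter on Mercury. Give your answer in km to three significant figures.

D ≈ 1.64 km

All impactor-dependent factors cancel in the ratio, leaving D_Mercury/D_Mars = (g_Mercury/g_Mars)^-0.24.
(3.7/3.71)^-0.24 = 0.9973^-0.24 = 1.001
D_Mercury = 1.001 × 1.64 km = 1.64 km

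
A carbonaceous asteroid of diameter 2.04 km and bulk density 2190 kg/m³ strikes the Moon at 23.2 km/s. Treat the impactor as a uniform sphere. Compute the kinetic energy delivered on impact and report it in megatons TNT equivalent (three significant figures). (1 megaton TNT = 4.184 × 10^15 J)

E ≈ 6.26 × 10^5 Mt TNT

d = 2040 m; v = 23200 m/s.
Mass m = (π/6) ρ d³ = (π/6) × 2190 × (2040)³ = 9.735 × 10^12 kg
E = ½ m v² = 0.5 × 9.735 × 10^12 × (23200)² = 2.620 × 10^21 J
   = 2.620 × 10^21 / 4.184×10^15 = 6.262 × 10^5 Mt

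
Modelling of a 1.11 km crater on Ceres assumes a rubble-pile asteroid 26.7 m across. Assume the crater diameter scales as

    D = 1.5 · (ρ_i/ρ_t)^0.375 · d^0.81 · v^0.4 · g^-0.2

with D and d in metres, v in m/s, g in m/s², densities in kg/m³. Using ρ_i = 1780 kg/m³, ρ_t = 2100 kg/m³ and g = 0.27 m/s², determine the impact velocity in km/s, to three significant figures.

Rearranging for v: v = [D / (1.5 · (1780/2100)^0.375 · 26.7^0.81 · 0.27^-0.2)]^(1/0.4).
D = 1110 m.
(1780/2100)^0.375 = 0.9399
26.7^0.81 = 14.30
0.27^-0.2 = 1.299
Denominator = 1.5 × 0.9399 × 14.30 × 1.299 = 26.19
D / 26.19 = 1110 / 26.19 = 42.38
v = 42.38^(1/0.4) = 42.38^2.5 = 11692 m/s

v ≈ 11.7 km/s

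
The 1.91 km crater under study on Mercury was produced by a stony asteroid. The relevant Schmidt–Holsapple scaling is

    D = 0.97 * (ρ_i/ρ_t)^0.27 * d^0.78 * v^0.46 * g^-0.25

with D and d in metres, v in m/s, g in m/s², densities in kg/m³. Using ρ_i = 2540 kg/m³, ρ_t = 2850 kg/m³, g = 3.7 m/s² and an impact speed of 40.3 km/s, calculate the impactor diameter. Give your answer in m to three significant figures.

Rearranging for d: d = [D / (0.97 · (2540/2850)^0.27 · 40300^0.46 · 3.7^-0.25)]^(1/0.78).
D = 1910 m.
(2540/2850)^0.27 = 0.9694
40300^0.46 = 131.4
3.7^-0.25 = 0.7210
Denominator = 0.97 × 0.9694 × 131.4 × 0.7210 = 89.09
D / 89.09 = 1910 / 89.09 = 21.44
d = 21.44^(1/0.78) = 21.44^1.2821 = 50.91 m

d ≈ 50.9 m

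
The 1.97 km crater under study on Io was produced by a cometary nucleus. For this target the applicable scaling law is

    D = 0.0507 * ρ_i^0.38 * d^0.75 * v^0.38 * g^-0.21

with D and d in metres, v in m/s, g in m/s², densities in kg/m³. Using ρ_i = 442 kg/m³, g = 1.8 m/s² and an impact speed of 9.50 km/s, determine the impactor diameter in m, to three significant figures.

d ≈ 684 m

Rearranging for d: d = [D / (0.0507 · 442^0.38 · 9500^0.38 · 1.8^-0.21)]^(1/0.75).
D = 1970 m.
442^0.38 = 10.12
9500^0.38 = 32.47
1.8^-0.21 = 0.8839
Denominator = 0.0507 × 10.12 × 32.47 × 0.8839 = 14.73
D / 14.73 = 1970 / 14.73 = 133.7
d = 133.7^(1/0.75) = 133.7^1.3333 = 683.6 m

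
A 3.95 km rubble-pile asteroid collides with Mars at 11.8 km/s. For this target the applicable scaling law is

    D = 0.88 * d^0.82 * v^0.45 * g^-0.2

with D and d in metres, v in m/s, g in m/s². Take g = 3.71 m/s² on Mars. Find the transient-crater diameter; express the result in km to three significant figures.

D ≈ 40.9 km

In SI units: d = 3950 m, v = 11800 m/s.
d^0.82 = 3950^0.82 = 889.6
v^0.45 = 11800^0.45 = 67.97
g^-0.2 = 3.71^-0.2 = 0.7694
D = 0.88 × 889.6 × 67.97 × 0.7694 = 40940 m
   = 40.94 km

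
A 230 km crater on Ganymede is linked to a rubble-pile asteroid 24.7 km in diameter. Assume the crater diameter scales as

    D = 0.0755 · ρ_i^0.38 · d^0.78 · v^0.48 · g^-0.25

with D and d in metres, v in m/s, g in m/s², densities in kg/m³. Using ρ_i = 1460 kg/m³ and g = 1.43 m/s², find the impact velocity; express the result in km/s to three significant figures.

v ≈ 8.82 km/s

Rearranging for v: v = [D / (0.0755 · 1460^0.38 · 24700^0.78 · 1.43^-0.25)]^(1/0.48).
D = 230000 m.
1460^0.38 = 15.94
24700^0.78 = 2669
1.43^-0.25 = 0.9145
Denominator = 0.0755 × 15.94 × 2669 × 0.9145 = 2937
D / 2937 = 230000 / 2937 = 78.31
v = 78.31^(1/0.48) = 78.31^2.0833 = 8818 m/s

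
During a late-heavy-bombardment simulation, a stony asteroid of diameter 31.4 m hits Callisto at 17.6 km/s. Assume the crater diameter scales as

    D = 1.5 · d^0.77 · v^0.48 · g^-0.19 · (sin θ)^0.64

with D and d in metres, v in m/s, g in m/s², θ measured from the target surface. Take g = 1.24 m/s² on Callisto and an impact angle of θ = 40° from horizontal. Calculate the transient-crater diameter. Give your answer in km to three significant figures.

In SI units: v = 17600 m/s.
d^0.77 = 31.4^0.77 = 14.21
v^0.48 = 17600^0.48 = 109.1
g^-0.19 = 1.24^-0.19 = 0.9600
(sin 40°)^0.64 = 0.6428^0.64 = 0.7536
D = 1.5 × 14.21 × 109.1 × 0.9600 × 0.7536 = 1682 m
   = 1.682 km

D ≈ 1.68 km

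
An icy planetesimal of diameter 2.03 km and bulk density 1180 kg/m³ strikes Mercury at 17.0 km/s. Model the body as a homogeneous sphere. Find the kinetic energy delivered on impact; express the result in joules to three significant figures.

d = 2030 m; v = 17000 m/s.
Mass m = (π/6) ρ d³ = (π/6) × 1180 × (2030)³ = 5.169 × 10^12 kg
E = ½ m v² = 0.5 × 5.169 × 10^12 × (17000)² = 7.469 × 10^20 J

E ≈ 7.47 × 10^20 J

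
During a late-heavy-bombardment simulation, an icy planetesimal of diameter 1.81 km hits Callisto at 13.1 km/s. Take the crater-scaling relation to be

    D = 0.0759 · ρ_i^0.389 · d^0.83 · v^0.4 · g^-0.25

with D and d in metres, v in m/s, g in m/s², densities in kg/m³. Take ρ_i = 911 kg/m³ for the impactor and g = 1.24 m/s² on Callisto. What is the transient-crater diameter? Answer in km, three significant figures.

In SI units: d = 1810 m, v = 13100 m/s.
ρ_i^0.389 = 911^0.389 = 14.17
d^0.83 = 1810^0.83 = 505.7
v^0.4 = 13100^0.4 = 44.35
g^-0.25 = 1.24^-0.25 = 0.9476
D = 0.0759 × 14.17 × 505.7 × 44.35 × 0.9476 = 22857 m
   = 22.86 km

D ≈ 22.9 km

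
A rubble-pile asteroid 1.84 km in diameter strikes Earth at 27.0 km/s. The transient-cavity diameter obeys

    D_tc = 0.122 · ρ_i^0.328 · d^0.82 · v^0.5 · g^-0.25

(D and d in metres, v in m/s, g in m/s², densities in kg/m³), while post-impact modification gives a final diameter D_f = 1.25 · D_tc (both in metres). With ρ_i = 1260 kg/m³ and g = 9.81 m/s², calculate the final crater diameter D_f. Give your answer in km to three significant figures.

In SI: d = 1840 m, v = 27000 m/s.
ρ_i^0.328 = 1260^0.328 = 10.40
d^0.82 = 1840^0.82 = 475.5
v^0.5 = 27000^0.5 = 164.3
g^-0.25 = 9.81^-0.25 = 0.5650
D_tc = 0.122 × 10.40 × 475.5 × 164.3 × 0.5650 = 56010 m
D_f = 1.25 × 56010 = 70012 m
     = 70.01 km

D_f ≈ 70.0 km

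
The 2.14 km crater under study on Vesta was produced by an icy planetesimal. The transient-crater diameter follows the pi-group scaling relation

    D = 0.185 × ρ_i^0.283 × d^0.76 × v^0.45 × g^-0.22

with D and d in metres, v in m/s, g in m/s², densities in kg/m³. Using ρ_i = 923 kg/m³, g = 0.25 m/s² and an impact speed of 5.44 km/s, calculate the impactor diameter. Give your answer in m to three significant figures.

Rearranging for d: d = [D / (0.185 · 923^0.283 · 5440^0.45 · 0.25^-0.22)]^(1/0.76).
D = 2140 m.
923^0.283 = 6.905
5440^0.45 = 47.98
0.25^-0.22 = 1.357
Denominator = 0.185 × 6.905 × 47.98 × 1.357 = 83.17
D / 83.17 = 2140 / 83.17 = 25.73
d = 25.73^(1/0.76) = 25.73^1.3158 = 71.76 m

d ≈ 71.8 m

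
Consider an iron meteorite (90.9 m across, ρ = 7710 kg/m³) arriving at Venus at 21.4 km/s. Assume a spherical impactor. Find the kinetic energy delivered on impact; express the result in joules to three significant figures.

v = 21400 m/s.
Mass m = (π/6) ρ d³ = (π/6) × 7710 × (90.9)³ = 3.032 × 10^9 kg
E = ½ m v² = 0.5 × 3.032 × 10^9 × (21400)² = 6.943 × 10^17 J

E ≈ 6.94 × 10^17 J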